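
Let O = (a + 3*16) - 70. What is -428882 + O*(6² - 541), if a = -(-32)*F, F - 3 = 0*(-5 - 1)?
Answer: -466252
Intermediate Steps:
F = 3 (F = 3 + 0*(-5 - 1) = 3 + 0*(-6) = 3 + 0 = 3)
a = 96 (a = -(-32)*3 = -1*(-96) = 96)
O = 74 (O = (96 + 3*16) - 70 = (96 + 48) - 70 = 144 - 70 = 74)
-428882 + O*(6² - 541) = -428882 + 74*(6² - 541) = -428882 + 74*(36 - 541) = -428882 + 74*(-505) = -428882 - 37370 = -466252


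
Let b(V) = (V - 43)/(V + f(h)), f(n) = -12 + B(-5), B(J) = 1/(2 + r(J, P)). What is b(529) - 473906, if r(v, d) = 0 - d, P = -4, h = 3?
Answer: -1470527402/3103 ≈ -4.7391e+5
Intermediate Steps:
r(v, d) = -d
B(J) = ⅙ (B(J) = 1/(2 - 1*(-4)) = 1/(2 + 4) = 1/6 = ⅙)
f(n) = -71/6 (f(n) = -12 + ⅙ = -71/6)
b(V) = (-43 + V)/(-71/6 + V) (b(V) = (V - 43)/(V - 71/6) = (-43 + V)/(-71/6 + V))
b(529) - 473906 = 6*(-43 + 529)/(-71 + 6*529) - 473906 = 6*486/(-71 + 3174) - 473906 = 6*486/3103 - 473906 = 6*(1/3103)*486 - 473906 = 2916/3103 - 473906 = -1470527402/3103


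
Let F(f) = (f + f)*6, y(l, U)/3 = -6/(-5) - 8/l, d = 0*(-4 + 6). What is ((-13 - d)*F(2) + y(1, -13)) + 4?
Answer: -1642/5 ≈ -328.40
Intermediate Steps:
d = 0 (d = 0*2 = 0)
y(l, U) = 18/5 - 24/l (y(l, U) = 3*(-6/(-5) - 8/l) = 3*(-6*(-1/5) - 8/l) = 3*(6/5 - 8/l) = 18/5 - 24/l)
F(f) = 12*f (F(f) = (2*f)*6 = 12*f)
((-13 - d)*F(2) + y(1, -13)) + 4 = ((-13 - 1*0)*(12*2) + (18/5 - 24/1)) + 4 = ((-13 + 0)*24 + (18/5 - 24*1)) + 4 = (-13*24 + (18/5 - 24)) + 4 = (-312 - 102/5) + 4 = -1662/5 + 4 = -1642/5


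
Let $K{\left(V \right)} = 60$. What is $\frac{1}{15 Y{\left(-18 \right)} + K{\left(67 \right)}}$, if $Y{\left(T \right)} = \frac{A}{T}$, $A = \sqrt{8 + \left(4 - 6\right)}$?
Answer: $\frac{72}{4315} + \frac{\sqrt{6}}{4315} \approx 0.017254$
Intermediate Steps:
$A = \sqrt{6}$ ($A = \sqrt{8 + \left(4 - 6\right)} = \sqrt{8 - 2} = \sqrt{6} \approx 2.4495$)
$Y{\left(T \right)} = \frac{\sqrt{6}}{T}$
$\frac{1}{15 Y{\left(-18 \right)} + K{\left(67 \right)}} = \frac{1}{15 \frac{\sqrt{6}}{-18} + 60} = \frac{1}{15 \sqrt{6} \left(- \frac{1}{18}\right) + 60} = \frac{1}{15 \left(- \frac{\sqrt{6}}{18}\right) + 60} = \frac{1}{- \frac{5 \sqrt{6}}{6} + 60} = \frac{1}{60 - \frac{5 \sqrt{6}}{6}}$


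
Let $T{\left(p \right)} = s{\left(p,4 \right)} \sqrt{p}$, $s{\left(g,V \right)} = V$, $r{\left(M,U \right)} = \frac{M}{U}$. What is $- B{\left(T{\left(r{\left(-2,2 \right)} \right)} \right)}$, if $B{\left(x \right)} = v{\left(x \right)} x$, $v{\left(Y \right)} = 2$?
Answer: $- 8 i \approx - 8.0 i$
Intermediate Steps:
$T{\left(p \right)} = 4 \sqrt{p}$
$B{\left(x \right)} = 2 x$
$- B{\left(T{\left(r{\left(-2,2 \right)} \right)} \right)} = - 2 \cdot 4 \sqrt{- \frac{2}{2}} = - 2 \cdot 4 \sqrt{\left(-2\right) \frac{1}{2}} = - 2 \cdot 4 \sqrt{-1} = - 2 \cdot 4 i = - 8 i$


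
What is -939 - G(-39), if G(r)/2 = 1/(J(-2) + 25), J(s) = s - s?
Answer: -23477/25 ≈ -939.08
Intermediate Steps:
J(s) = 0
G(r) = 2/25 (G(r) = 2/(0 + 25) = 2/25)
-939 - G(-39) = -939 - 1*2/25 = -939 - 2/25 = -23477/25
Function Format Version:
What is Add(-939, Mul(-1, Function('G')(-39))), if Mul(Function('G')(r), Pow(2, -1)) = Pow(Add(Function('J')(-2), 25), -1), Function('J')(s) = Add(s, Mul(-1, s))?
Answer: Rational(-23477, 25) ≈ -939.08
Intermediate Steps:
Function('J')(s) = 0
Function('G')(r) = Rational(2, 25) (Function('G')(r) = Mul(2, Pow(Add(0, 25), -1)) = Mul(2, Pow(25, -1)) = Mul(2, Rational(1, 25)) = Rational(2, 25))
Add(-939, Mul(-1, Function('G')(-39))) = Add(-939, Mul(-1, Rational(2, 25))) = Add(-939, Rational(-2, 25)) = Rational(-23477, 25)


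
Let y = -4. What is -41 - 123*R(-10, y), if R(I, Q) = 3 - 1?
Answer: -287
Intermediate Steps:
R(I, Q) = 2
-41 - 123*R(-10, y) = -41 - 123*2 = -41 - 246 = -287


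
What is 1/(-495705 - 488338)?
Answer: -1/984043 ≈ -1.0162e-6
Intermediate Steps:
1/(-495705 - 488338) = 1/(-984043) = -1/984043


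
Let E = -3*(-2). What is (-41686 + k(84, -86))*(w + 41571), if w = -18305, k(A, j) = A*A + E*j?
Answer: -817706836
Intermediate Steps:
E = 6
k(A, j) = A² + 6*j (k(A, j) = A*A + 6*j = A² + 6*j)
(-41686 + k(84, -86))*(w + 41571) = (-41686 + (84² + 6*(-86)))*(-18305 + 41571) = (-41686 + (7056 - 516))*23266 = (-41686 + 6540)*23266 = -35146*23266 = -817706836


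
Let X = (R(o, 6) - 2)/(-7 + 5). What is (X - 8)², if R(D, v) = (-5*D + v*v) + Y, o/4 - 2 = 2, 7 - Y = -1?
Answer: 121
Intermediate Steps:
Y = 8 (Y = 7 - 1*(-1) = 7 + 1 = 8)
o = 16 (o = 8 + 4*2 = 8 + 8 = 16)
R(D, v) = 8 + v² - 5*D (R(D, v) = (-5*D + v*v) + 8 = (-5*D + v²) + 8 = (v² - 5*D) + 8 = 8 + v² - 5*D)
X = 19 (X = ((8 + 6² - 5*16) - 2)/(-7 + 5) = ((8 + 36 - 80) - 2)/(-2) = (-36 - 2)*(-½) = -38*(-½) = 19)
(X - 8)² = (19 - 8)² = 11² = 121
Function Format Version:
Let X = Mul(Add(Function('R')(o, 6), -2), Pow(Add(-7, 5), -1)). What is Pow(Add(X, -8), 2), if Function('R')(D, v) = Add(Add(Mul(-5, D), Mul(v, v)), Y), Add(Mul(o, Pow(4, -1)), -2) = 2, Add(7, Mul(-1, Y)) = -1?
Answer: 121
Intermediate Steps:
Y = 8 (Y = Add(7, Mul(-1, -1)) = Add(7, 1) = 8)
o = 16 (o = Add(8, Mul(4, 2)) = Add(8, 8) = 16)
Function('R')(D, v) = Add(8, Pow(v, 2), Mul(-5, D)) (Function('R')(D, v) = Add(Add(Mul(-5, D), Mul(v, v)), 8) = Add(Add(Mul(-5, D), Pow(v, 2)), 8) = Add(Add(Pow(v, 2), Mul(-5, D)), 8) = Add(8, Pow(v, 2), Mul(-5, D)))
X = 19 (X = Mul(Add(Add(8, Pow(6, 2), Mul(-5, 16)), -2), Pow(Add(-7, 5), -1)) = Mul(Add(Add(8, 36, -80), -2), Pow(-2, -1)) = Mul(Add(-36, -2), Rational(-1, 2)) = Mul(-38, Rational(-1, 2)) = 19)
Pow(Add(X, -8), 2) = Pow(Add(19, -8), 2) = Pow(11, 2) = 121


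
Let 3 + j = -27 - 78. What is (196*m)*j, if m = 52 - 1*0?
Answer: -1100736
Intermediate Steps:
j = -108 (j = -3 + (-27 - 78) = -3 - 105 = -108)
m = 52 (m = 52 + 0 = 52)
(196*m)*j = (196*52)*(-108) = 10192*(-108) = -1100736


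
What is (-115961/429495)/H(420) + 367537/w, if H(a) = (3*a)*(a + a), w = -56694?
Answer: -2531425153516499/390482079372000 ≈ -6.4828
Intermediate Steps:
H(a) = 6*a² (H(a) = (3*a)*(2*a) = 6*a²)
(-115961/429495)/H(420) + 367537/w = (-115961/429495)/((6*420²)) + 367537/(-56694) = (-115961*1/429495)/((6*176400)) + 367537*(-1/56694) = -115961/429495/1058400 - 367537/56694 = -115961/429495*1/1058400 - 367537/56694 = -115961/454577508000 - 367537/56694 = -2531425153516499/390482079372000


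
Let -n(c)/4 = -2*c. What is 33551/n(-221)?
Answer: -33551/1768 ≈ -18.977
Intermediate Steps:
n(c) = 8*c (n(c) = -(-8)*c = 8*c)
33551/n(-221) = 33551/((8*(-221))) = 33551/(-1768) = 33551*(-1/1768) = -33551/1768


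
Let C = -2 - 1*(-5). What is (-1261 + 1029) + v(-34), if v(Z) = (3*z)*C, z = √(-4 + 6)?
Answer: -232 + 9*√2 ≈ -219.27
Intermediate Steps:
z = √2 ≈ 1.4142
C = 3 (C = -2 + 5 = 3)
v(Z) = 9*√2 (v(Z) = (3*√2)*3 = 9*√2)
(-1261 + 1029) + v(-34) = (-1261 + 1029) + 9*√2 = -232 + 9*√2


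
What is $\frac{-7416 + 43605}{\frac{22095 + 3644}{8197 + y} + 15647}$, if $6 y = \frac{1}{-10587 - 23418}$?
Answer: $\frac{60523710732801}{26173824902293} \approx 2.3124$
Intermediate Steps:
$y = - \frac{1}{204030}$ ($y = \frac{1}{6 \left(-10587 - 23418\right)} = \frac{1}{6 \left(-34005\right)} = \frac{1}{6} \left(- \frac{1}{34005}\right) = - \frac{1}{204030} \approx -4.9012 \cdot 10^{-6}$)
$\frac{-7416 + 43605}{\frac{22095 + 3644}{8197 + y} + 15647} = \frac{-7416 + 43605}{\frac{22095 + 3644}{8197 - \frac{1}{204030}} + 15647} = \frac{36189}{\frac{25739}{\frac{1672433909}{204030}} + 15647} = \frac{36189}{25739 \cdot \frac{204030}{1672433909} + 15647} = \frac{36189}{\frac{5251528170}{1672433909} + 15647} = \frac{36189}{\frac{26173824902293}{1672433909}} = 36189 \cdot \frac{1672433909}{26173824902293} = \frac{60523710732801}{26173824902293}$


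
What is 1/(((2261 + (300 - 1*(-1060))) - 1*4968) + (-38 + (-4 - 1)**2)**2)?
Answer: -1/1178 ≈ -0.00084890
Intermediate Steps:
1/(((2261 + (300 - 1*(-1060))) - 1*4968) + (-38 + (-4 - 1)**2)**2) = 1/(((2261 + (300 + 1060)) - 4968) + (-38 + (-5)**2)**2) = 1/(((2261 + 1360) - 4968) + (-38 + 25)**2) = 1/((3621 - 4968) + (-13)**2) = 1/(-1347 + 169) = 1/(-1178) = -1/1178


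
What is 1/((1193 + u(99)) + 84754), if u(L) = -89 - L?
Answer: 1/85759 ≈ 1.1661e-5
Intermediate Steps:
1/((1193 + u(99)) + 84754) = 1/((1193 + (-89 - 1*99)) + 84754) = 1/((1193 + (-89 - 99)) + 84754) = 1/((1193 - 188) + 84754) = 1/(1005 + 84754) = 1/85759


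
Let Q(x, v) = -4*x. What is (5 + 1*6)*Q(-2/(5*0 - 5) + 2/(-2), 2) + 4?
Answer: 152/5 ≈ 30.400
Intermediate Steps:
(5 + 1*6)*Q(-2/(5*0 - 5) + 2/(-2), 2) + 4 = (5 + 1*6)*(-4*(-2/(5*0 - 5) + 2/(-2))) + 4 = (5 + 6)*(-4*(-2/(0 - 5) + 2*(-½))) + 4 = 11*(-4*(-2/(-5) - 1)) + 4 = 11*(-4*(-2*(-⅕) - 1)) + 4 = 11*(-4*(⅖ - 1)) + 4 = 11*(-4*(-⅗)) + 4 = 11*(12/5) + 4 = 132/5 + 4 = 152/5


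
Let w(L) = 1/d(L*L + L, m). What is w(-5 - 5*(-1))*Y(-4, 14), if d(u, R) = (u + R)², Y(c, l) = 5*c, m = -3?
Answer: -20/9 ≈ -2.2222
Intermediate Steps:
d(u, R) = (R + u)²
w(L) = (-3 + L + L²)⁻² (w(L) = 1/((-3 + (L*L + L))²) = 1/((-3 + (L² + L))²) = 1/((-3 + (L + L²))²) = 1/((-3 + L + L²)²) = (-3 + L + L²)⁻²)
w(-5 - 5*(-1))*Y(-4, 14) = (5*(-4))/(-3 + (-5 - 5*(-1))*(1 + (-5 - 5*(-1))))² = -20/(-3 + (-5 + 5)*(1 + (-5 + 5)))² = -20/(-3 + 0*(1 + 0))² = -20/(-3 + 0*1)² = -20/(-3 + 0)² = -20/(-3)² = (⅑)*(-20) = -20/9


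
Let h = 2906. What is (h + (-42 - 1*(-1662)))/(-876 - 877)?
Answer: -4526/1753 ≈ -2.5819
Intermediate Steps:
(h + (-42 - 1*(-1662)))/(-876 - 877) = (2906 + (-42 - 1*(-1662)))/(-876 - 877) = (2906 + (-42 + 1662))/(-1753) = (2906 + 1620)*(-1/1753) = 4526*(-1/1753) = -4526/1753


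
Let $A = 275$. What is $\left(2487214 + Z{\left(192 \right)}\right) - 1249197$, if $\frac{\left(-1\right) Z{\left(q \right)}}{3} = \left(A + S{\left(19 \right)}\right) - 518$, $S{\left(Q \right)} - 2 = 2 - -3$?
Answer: $1238725$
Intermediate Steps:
$S{\left(Q \right)} = 7$ ($S{\left(Q \right)} = 2 + \left(2 - -3\right) = 2 + \left(2 + 3\right) = 2 + 5 = 7$)
$Z{\left(q \right)} = 708$ ($Z{\left(q \right)} = - 3 \left(\left(275 + 7\right) - 518\right) = - 3 \left(282 - 518\right) = \left(-3\right) \left(-236\right) = 708$)
$\left(2487214 + Z{\left(192 \right)}\right) - 1249197 = \left(2487214 + 708\right) - 1249197 = 2487922 - 1249197 = 1238725$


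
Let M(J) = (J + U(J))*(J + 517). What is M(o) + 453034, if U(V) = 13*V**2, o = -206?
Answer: 171957716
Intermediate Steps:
M(J) = (517 + J)*(J + 13*J**2) (M(J) = (J + 13*J**2)*(J + 517) = (J + 13*J**2)*(517 + J) = (517 + J)*(J + 13*J**2))
M(o) + 453034 = -206*(517 + 13*(-206)**2 + 6722*(-206)) + 453034 = -206*(517 + 13*42436 - 1384732) + 453034 = -206*(517 + 551668 - 1384732) + 453034 = -206*(-832547) + 453034 = 171504682 + 453034 = 171957716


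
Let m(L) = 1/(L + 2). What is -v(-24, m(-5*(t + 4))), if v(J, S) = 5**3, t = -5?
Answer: -125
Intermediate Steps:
m(L) = 1/(2 + L)
v(J, S) = 125
-v(-24, m(-5*(t + 4))) = -1*125 = -125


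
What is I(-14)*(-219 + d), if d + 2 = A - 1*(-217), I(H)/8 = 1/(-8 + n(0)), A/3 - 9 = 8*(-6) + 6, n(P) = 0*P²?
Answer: 103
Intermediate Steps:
n(P) = 0
A = -99 (A = 27 + 3*(8*(-6) + 6) = 27 + 3*(-48 + 6) = 27 + 3*(-42) = 27 - 126 = -99)
I(H) = -1 (I(H) = 8/(-8 + 0) = 8/(-8) = 8*(-⅛) = -1)
d = 116 (d = -2 + (-99 - 1*(-217)) = -2 + (-99 + 217) = -2 + 118 = 116)
I(-14)*(-219 + d) = -(-219 + 116) = -1*(-103) = 103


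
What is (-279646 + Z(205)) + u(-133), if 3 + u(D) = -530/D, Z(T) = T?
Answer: -37165522/133 ≈ -2.7944e+5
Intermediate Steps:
u(D) = -3 - 530/D
(-279646 + Z(205)) + u(-133) = (-279646 + 205) + (-3 - 530/(-133)) = -279441 + (-3 - 530*(-1/133)) = -279441 + (-3 + 530/133) = -279441 + 131/133 = -37165522/133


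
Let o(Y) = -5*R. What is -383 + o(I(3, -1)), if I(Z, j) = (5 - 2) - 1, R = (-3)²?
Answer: -428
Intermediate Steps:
R = 9
I(Z, j) = 2 (I(Z, j) = 3 - 1 = 2)
o(Y) = -45 (o(Y) = -5*9 = -45)
-383 + o(I(3, -1)) = -383 - 45 = -428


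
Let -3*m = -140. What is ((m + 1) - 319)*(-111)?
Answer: 30118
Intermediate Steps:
m = 140/3 (m = -⅓*(-140) = 140/3 ≈ 46.667)
((m + 1) - 319)*(-111) = ((140/3 + 1) - 319)*(-111) = (143/3 - 319)*(-111) = -814/3*(-111) = 30118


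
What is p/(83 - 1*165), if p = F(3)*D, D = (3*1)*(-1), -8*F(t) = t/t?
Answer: -3/656 ≈ -0.0045732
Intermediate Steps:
F(t) = -1/8 (F(t) = -t/(8*t) = -1/8*1 = -1/8)
D = -3 (D = 3*(-1) = -3)
p = 3/8 (p = -1/8*(-3) = 3/8 ≈ 0.37500)
p/(83 - 1*165) = 3/(8*(83 - 1*165)) = 3/(8*(83 - 165)) = (3/8)/(-82) = (3/8)*(-1/82) = -3/656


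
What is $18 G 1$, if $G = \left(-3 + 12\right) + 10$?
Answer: $342$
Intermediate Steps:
$G = 19$ ($G = 9 + 10 = 19$)
$18 G 1 = 18 \cdot 19 \cdot 1 = 342 \cdot 1 = 342$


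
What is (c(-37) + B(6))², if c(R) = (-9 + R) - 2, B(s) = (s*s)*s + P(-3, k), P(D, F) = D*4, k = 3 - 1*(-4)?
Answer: 24336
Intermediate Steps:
k = 7 (k = 3 + 4 = 7)
P(D, F) = 4*D
B(s) = -12 + s³ (B(s) = (s*s)*s + 4*(-3) = s²*s - 12 = s³ - 12 = -12 + s³)
c(R) = -11 + R
(c(-37) + B(6))² = ((-11 - 37) + (-12 + 6³))² = (-48 + (-12 + 216))² = (-48 + 204)² = 156² = 24336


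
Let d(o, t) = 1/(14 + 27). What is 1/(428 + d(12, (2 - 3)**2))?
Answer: 41/17549 ≈ 0.0023363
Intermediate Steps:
d(o, t) = 1/41
1/(428 + d(12, (2 - 3)**2)) = 1/(428 + 1/41) = 1/(17549/41) = 41/17549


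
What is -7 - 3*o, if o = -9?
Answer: 20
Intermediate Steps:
-7 - 3*o = -7 - 3*(-9) = -7 + 27 = 20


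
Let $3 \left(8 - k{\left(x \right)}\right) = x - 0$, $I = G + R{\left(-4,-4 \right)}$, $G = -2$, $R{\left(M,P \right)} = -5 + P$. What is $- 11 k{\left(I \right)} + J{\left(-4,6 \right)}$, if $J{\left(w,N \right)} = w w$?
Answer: $- \frac{337}{3} \approx -112.33$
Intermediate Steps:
$J{\left(w,N \right)} = w^{2}$
$I = -11$ ($I = -2 - 9 = -11$)
$k{\left(x \right)} = 8 - \frac{x}{3}$ ($k{\left(x \right)} = 8 - \frac{x - 0}{3} = 8 - \frac{x + 0}{3} = 8 - \frac{x}{3}$)
$- 11 k{\left(I \right)} + J{\left(-4,6 \right)} = - 11 \left(8 - - \frac{11}{3}\right) + \left(-4\right)^{2} = - 11 \left(8 + \frac{11}{3}\right) + 16 = \left(-11\right) \frac{35}{3} + 16 = - \frac{385}{3} + 16 = - \frac{337}{3}$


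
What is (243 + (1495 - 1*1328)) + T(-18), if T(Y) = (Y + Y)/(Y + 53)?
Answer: 14314/35 ≈ 408.97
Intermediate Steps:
T(Y) = 2*Y/(53 + Y) (T(Y) = (2*Y)/(53 + Y) = 2*Y/(53 + Y))
(243 + (1495 - 1*1328)) + T(-18) = (243 + (1495 - 1*1328)) + 2*(-18)/(53 - 18) = (243 + (1495 - 1328)) + 2*(-18)/35 = (243 + 167) + 2*(-18)*(1/35) = 410 - 36/35 = 14314/35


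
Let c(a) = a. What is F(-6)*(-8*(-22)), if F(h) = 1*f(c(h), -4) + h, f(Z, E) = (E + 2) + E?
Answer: -2112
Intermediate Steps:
f(Z, E) = 2 + 2*E (f(Z, E) = (2 + E) + E = 2 + 2*E)
F(h) = -6 + h (F(h) = 1*(2 + 2*(-4)) + h = 1*(2 - 8) + h = 1*(-6) + h = -6 + h)
F(-6)*(-8*(-22)) = (-6 - 6)*(-8*(-22)) = -12*176 = -2112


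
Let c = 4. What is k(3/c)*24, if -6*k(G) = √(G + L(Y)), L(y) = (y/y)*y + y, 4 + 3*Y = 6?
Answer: -10*√3/3 ≈ -5.7735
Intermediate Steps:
Y = ⅔ (Y = -4/3 + (⅓)*6 = -4/3 + 2 = ⅔ ≈ 0.66667)
L(y) = 2*y (L(y) = 1*y + y = y + y = 2*y)
k(G) = -√(4/3 + G)/6 (k(G) = -√(G + 2*(⅔))/6 = -√(G + 4/3)/6 = -√(4/3 + G)/6)
k(3/c)*24 = -√(12 + 9*(3/4))/18*24 = -√(12 + 9*(3*(¼)))/18*24 = -√(12 + 9*(¾))/18*24 = -√(12 + 27/4)/18*24 = -5*√3/36*24 = -10*√3/3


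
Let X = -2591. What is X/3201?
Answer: -2591/3201 ≈ -0.80943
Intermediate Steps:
X/3201 = -2591/3201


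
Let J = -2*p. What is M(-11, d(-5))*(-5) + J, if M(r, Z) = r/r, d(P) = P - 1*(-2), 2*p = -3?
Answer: -2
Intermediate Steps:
p = -3/2 (p = (1/2)*(-3) = -3/2 ≈ -1.5000)
d(P) = 2 + P (d(P) = P + 2 = 2 + P)
M(r, Z) = 1
J = 3 (J = -2*(-3/2) = 3)
M(-11, d(-5))*(-5) + J = 1*(-5) + 3 = -5 + 3 = -2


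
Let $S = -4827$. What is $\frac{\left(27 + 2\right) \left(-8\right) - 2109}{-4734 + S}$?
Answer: $\frac{2341}{9561} \approx 0.24485$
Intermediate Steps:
$\frac{\left(27 + 2\right) \left(-8\right) - 2109}{-4734 + S} = \frac{\left(27 + 2\right) \left(-8\right) - 2109}{-4734 - 4827} = \frac{29 \left(-8\right) - 2109}{-9561} = \left(-232 - 2109\right) \left(- \frac{1}{9561}\right) = \left(-2341\right) \left(- \frac{1}{9561}\right) = \frac{2341}{9561}$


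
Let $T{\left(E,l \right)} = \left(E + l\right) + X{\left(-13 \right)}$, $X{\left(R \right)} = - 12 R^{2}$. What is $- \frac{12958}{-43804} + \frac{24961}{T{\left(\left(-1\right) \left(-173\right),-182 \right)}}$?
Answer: $- \frac{533498099}{44614374} \approx -11.958$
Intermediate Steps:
$T{\left(E,l \right)} = -2028 + E + l$ ($T{\left(E,l \right)} = \left(E + l\right) - 12 \left(-13\right)^{2} = \left(E + l\right) - 2028 = -2028 + E + l$)
$- \frac{12958}{-43804} + \frac{24961}{T{\left(\left(-1\right) \left(-173\right),-182 \right)}} = - \frac{12958}{-43804} + \frac{24961}{-2028 - -173 - 182} = \left(-12958\right) \left(- \frac{1}{43804}\right) + \frac{24961}{-2028 + 173 - 182} = \frac{6479}{21902} + \frac{24961}{-2037} = \frac{6479}{21902} + 24961 \left(- \frac{1}{2037}\right) = \frac{6479}{21902} - \frac{24961}{2037} = - \frac{533498099}{44614374}$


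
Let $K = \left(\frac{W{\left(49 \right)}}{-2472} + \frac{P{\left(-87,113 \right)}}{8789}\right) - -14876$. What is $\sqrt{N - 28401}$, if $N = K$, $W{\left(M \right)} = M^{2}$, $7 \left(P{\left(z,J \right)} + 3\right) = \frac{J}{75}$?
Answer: $\frac{i \sqrt{6765853462847139738}}{22365420} \approx 116.3 i$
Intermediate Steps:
$P{\left(z,J \right)} = -3 + \frac{J}{525}$ ($P{\left(z,J \right)} = -3 + \frac{J \frac{1}{75}}{7} = -3 + \frac{\frac{1}{75} J}{7} = -3 + \frac{J}{525}$)
$K = \frac{3326862577861}{223654200}$ ($K = \left(\frac{49^{2}}{-2472} + \frac{-3 + \frac{1}{525} \cdot 113}{8789}\right) - -14876 = \left(2401 \left(- \frac{1}{2472}\right) + \left(-3 + \frac{113}{525}\right) \frac{1}{8789}\right) + 14876 = \left(- \frac{2401}{2472} - \frac{86}{271425}\right) + 14876 = - \frac{217301339}{223654200} + 14876 = \frac{3326862577861}{223654200} \approx 14875.0$)
$N = \frac{3326862577861}{223654200} \approx 14875.0$
$\sqrt{N - 28401} = \sqrt{\frac{3326862577861}{223654200} - 28401} = \sqrt{- \frac{3025140356339}{223654200}} = \frac{i \sqrt{6765853462847139738}}{22365420}$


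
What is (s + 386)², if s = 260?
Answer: 417316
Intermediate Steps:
(s + 386)² = (260 + 386)² = 646² = 417316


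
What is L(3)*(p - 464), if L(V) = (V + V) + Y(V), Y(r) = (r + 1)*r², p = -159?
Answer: -26166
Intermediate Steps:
Y(r) = r²*(1 + r) (Y(r) = (1 + r)*r² = r²*(1 + r))
L(V) = 2*V + V²*(1 + V) (L(V) = (V + V) + V²*(1 + V) = 2*V + V²*(1 + V))
L(3)*(p - 464) = (3*(2 + 3*(1 + 3)))*(-159 - 464) = (3*(2 + 3*4))*(-623) = (3*(2 + 12))*(-623) = (3*14)*(-623) = 42*(-623) = -26166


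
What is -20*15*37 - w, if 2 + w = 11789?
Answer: -22887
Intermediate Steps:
w = 11787 (w = -2 + 11789 = 11787)
-20*15*37 - w = -20*15*37 - 1*11787 = -300*37 - 11787 = -11100 - 11787 = -22887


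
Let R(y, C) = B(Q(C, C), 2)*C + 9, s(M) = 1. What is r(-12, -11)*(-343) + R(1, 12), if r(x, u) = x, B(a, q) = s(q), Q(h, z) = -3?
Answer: 4137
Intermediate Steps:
B(a, q) = 1
R(y, C) = 9 + C (R(y, C) = 1*C + 9 = C + 9 = 9 + C)
r(-12, -11)*(-343) + R(1, 12) = -12*(-343) + (9 + 12) = 4116 + 21 = 4137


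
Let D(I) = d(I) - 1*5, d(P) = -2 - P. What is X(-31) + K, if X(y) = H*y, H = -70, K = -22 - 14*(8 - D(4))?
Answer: 1882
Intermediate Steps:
D(I) = -7 - I (D(I) = (-2 - I) - 1*5 = (-2 - I) - 5 = -7 - I)
K = -288 (K = -22 - 14*(8 - (-7 - 1*4)) = -22 - 14*(8 - (-7 - 4)) = -22 - 14*(8 - 1*(-11)) = -22 - 14*(8 + 11) = -22 - 14*19 = -22 - 266 = -288)
X(y) = -70*y
X(-31) + K = -70*(-31) - 288 = 2170 - 288 = 1882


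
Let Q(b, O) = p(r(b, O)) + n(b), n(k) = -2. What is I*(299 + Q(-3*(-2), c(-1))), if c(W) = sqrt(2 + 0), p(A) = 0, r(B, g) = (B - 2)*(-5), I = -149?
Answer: -44253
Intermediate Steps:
r(B, g) = 10 - 5*B (r(B, g) = (-2 + B)*(-5) = 10 - 5*B)
c(W) = sqrt(2)
Q(b, O) = -2 (Q(b, O) = 0 - 2 = -2)
I*(299 + Q(-3*(-2), c(-1))) = -149*(299 - 2) = -149*297 = -44253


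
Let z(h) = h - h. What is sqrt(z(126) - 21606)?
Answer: I*sqrt(21606) ≈ 146.99*I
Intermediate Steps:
z(h) = 0
sqrt(z(126) - 21606) = sqrt(0 - 21606) = sqrt(-21606) = I*sqrt(21606)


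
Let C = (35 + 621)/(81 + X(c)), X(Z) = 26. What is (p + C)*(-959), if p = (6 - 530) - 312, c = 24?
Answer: 85155364/107 ≈ 7.9584e+5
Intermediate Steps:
p = -836 (p = -524 - 312 = -836)
C = 656/107 (C = (35 + 621)/(81 + 26) = 656/107 ≈ 6.1308)
(p + C)*(-959) = (-836 + 656/107)*(-959) = -88796/107*(-959) = 85155364/107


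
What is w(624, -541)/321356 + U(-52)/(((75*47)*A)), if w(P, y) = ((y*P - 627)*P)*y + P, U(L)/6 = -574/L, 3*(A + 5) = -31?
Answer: 872008678994127/2454356450 ≈ 3.5529e+5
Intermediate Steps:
A = -46/3 (A = -5 + (1/3)*(-31) = -5 - 31/3 = -46/3 ≈ -15.333)
U(L) = -3444/L (U(L) = 6*(-574/L) = -3444/L)
w(P, y) = P + P*y*(-627 + P*y) (w(P, y) = ((P*y - 627)*P)*y + P = ((-627 + P*y)*P)*y + P = (P*(-627 + P*y))*y + P = P*y*(-627 + P*y) + P = P + P*y*(-627 + P*y))
w(624, -541)/321356 + U(-52)/(((75*47)*A)) = (624*(1 - 627*(-541) + 624*(-541)**2))/321356 + (-3444/(-52))/(((75*47)*(-46/3))) = (624*(1 + 339207 + 624*292681))*(1/321356) + (-3444*(-1/52))/((3525*(-46/3))) = (624*(1 + 339207 + 182632944))*(1/321356) + (861/13)/(-54050) = (624*182972152)*(1/321356) + (861/13)*(-1/54050) = 114174622848*(1/321356) - 861/702650 = 28543655712/80339 - 861/702650 = 872008678994127/2454356450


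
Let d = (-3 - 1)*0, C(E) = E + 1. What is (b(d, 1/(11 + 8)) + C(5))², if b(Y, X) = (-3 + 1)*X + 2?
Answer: 22500/361 ≈ 62.327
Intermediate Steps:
C(E) = 1 + E
d = 0 (d = -4*0 = 0)
b(Y, X) = 2 - 2*X (b(Y, X) = -2*X + 2 = 2 - 2*X)
(b(d, 1/(11 + 8)) + C(5))² = ((2 - 2/(11 + 8)) + (1 + 5))² = ((2 - 2/19) + 6)² = (36/19 + 6)² = (150/19)² = 22500/361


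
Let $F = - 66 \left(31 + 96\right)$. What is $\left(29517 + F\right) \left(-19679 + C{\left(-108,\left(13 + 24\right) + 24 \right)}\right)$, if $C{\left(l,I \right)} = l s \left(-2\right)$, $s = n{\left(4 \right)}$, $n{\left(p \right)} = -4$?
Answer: $-434176305$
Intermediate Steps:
$s = -4$
$C{\left(l,I \right)} = 8 l$ ($C{\left(l,I \right)} = l \left(\left(-4\right) \left(-2\right)\right) = l 8 = 8 l$)
$F = -8382$ ($F = \left(-66\right) 127 = -8382$)
$\left(29517 + F\right) \left(-19679 + C{\left(-108,\left(13 + 24\right) + 24 \right)}\right) = \left(29517 - 8382\right) \left(-19679 + 8 \left(-108\right)\right) = 21135 \left(-19679 - 864\right) = 21135 \left(-20543\right) = -434176305$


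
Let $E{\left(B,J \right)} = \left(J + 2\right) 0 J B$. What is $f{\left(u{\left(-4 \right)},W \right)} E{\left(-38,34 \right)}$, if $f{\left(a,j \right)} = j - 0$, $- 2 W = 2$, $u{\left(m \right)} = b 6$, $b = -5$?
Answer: $0$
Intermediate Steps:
$u{\left(m \right)} = -30$ ($u{\left(m \right)} = \left(-5\right) 6 = -30$)
$W = -1$ ($W = \left(- \frac{1}{2}\right) 2 = -1$)
$f{\left(a,j \right)} = j$ ($f{\left(a,j \right)} = j + 0 = j$)
$E{\left(B,J \right)} = 0$ ($E{\left(B,J \right)} = \left(2 + J\right) 0 J B = 0 J B = 0 B = 0$)
$f{\left(u{\left(-4 \right)},W \right)} E{\left(-38,34 \right)} = \left(-1\right) 0 = 0$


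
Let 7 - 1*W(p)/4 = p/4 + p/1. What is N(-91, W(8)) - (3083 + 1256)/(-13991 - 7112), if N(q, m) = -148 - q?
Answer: -1198532/21103 ≈ -56.794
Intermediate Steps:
W(p) = 28 - 5*p (W(p) = 28 - 4*(p/4 + p/1) = 28 - 4*(p*(¼) + p*1) = 28 - 4*(p/4 + p) = 28 - 5*p)
N(-91, W(8)) - (3083 + 1256)/(-13991 - 7112) = (-148 - 1*(-91)) - (3083 + 1256)/(-13991 - 7112) = (-148 + 91) - 4339/(-21103) = -57 - 4339*(-1)/21103 = -57 - 1*(-4339/21103) = -57 + 4339/21103 = -1198532/21103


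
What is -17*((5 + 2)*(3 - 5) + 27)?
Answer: -221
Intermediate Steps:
-17*((5 + 2)*(3 - 5) + 27) = -17*(7*(-2) + 27) = -17*(-14 + 27) = -17*13 = -221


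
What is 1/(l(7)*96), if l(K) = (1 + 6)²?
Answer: 1/4704 ≈ 0.00021259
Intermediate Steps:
l(K) = 49 (l(K) = 7² = 49)
1/(l(7)*96) = 1/(49*96) = 1/4704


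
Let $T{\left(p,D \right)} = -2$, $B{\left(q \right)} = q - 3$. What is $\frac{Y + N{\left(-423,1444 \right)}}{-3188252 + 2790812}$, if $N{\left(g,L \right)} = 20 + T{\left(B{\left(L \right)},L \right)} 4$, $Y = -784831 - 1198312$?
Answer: $\frac{1983131}{397440} \approx 4.9898$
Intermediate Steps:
$B{\left(q \right)} = -3 + q$
$Y = -1983143$
$N{\left(g,L \right)} = 12$ ($N{\left(g,L \right)} = 20 - 8 = 12$)
$\frac{Y + N{\left(-423,1444 \right)}}{-3188252 + 2790812} = \frac{-1983143 + 12}{-3188252 + 2790812} = - \frac{1983131}{-397440} = \left(-1983131\right) \left(- \frac{1}{397440}\right) = \frac{1983131}{397440}$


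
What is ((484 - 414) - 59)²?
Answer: 121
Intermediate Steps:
((484 - 414) - 59)² = (70 - 59)² = 11² = 121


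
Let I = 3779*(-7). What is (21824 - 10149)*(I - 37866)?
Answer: -750924325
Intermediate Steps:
I = -26453
(21824 - 10149)*(I - 37866) = (21824 - 10149)*(-26453 - 37866) = 11675*(-64319) = -750924325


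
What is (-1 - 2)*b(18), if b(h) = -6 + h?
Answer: -36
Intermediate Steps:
(-1 - 2)*b(18) = (-1 - 2)*(-6 + 18) = -3*12 = -36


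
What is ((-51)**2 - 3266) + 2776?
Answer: 2111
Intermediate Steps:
((-51)**2 - 3266) + 2776 = (2601 - 3266) + 2776 = -665 + 2776 = 2111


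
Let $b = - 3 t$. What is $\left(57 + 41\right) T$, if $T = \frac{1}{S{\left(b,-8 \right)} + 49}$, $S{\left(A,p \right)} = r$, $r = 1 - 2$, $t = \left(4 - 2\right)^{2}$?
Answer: $\frac{49}{24} \approx 2.0417$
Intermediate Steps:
$t = 4$ ($t = 2^{2} = 4$)
$b = -12$ ($b = \left(-3\right) 4 = -12$)
$r = -1$ ($r = 1 - 2 = -1$)
$S{\left(A,p \right)} = -1$
$T = \frac{1}{48}$ ($T = \frac{1}{-1 + 49} = \frac{1}{48} \approx 0.020833$)
$\left(57 + 41\right) T = \left(57 + 41\right) \frac{1}{48} = 98 \cdot \frac{1}{48} = \frac{49}{24}$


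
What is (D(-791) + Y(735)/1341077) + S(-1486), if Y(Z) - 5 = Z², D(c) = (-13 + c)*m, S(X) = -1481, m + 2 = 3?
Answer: -3063820715/1341077 ≈ -2284.6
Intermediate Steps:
m = 1 (m = -2 + 3 = 1)
D(c) = -13 + c (D(c) = (-13 + c)*1 = -13 + c)
Y(Z) = 5 + Z²
(D(-791) + Y(735)/1341077) + S(-1486) = ((-13 - 791) + (5 + 735²)/1341077) - 1481 = (-804 + (5 + 540225)*(1/1341077)) - 1481 = (-804 + 540230*(1/1341077)) - 1481 = (-804 + 540230/1341077) - 1481 = -1077685678/1341077 - 1481 = -3063820715/1341077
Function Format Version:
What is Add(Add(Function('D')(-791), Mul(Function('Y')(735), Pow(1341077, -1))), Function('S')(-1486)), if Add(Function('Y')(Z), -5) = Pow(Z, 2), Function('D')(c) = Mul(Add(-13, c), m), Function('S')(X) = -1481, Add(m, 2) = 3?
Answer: Rational(-3063820715, 1341077) ≈ -2284.6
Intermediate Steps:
m = 1 (m = Add(-2, 3) = 1)
Function('D')(c) = Add(-13, c) (Function('D')(c) = Mul(Add(-13, c), 1) = Add(-13, c))
Function('Y')(Z) = Add(5, Pow(Z, 2))
Add(Add(Function('D')(-791), Mul(Function('Y')(735), Pow(1341077, -1))), Function('S')(-1486)) = Add(Add(Add(-13, -791), Mul(Add(5, Pow(735, 2)), Pow(1341077, -1))), -1481) = Add(Add(-804, Mul(Add(5, 540225), Rational(1, 1341077))), -1481) = Add(Add(-804, Mul(540230, Rational(1, 1341077))), -1481) = Add(Add(-804, Rational(540230, 1341077)), -1481) = Add(Rational(-1077685678, 1341077), -1481) = Rational(-3063820715, 1341077)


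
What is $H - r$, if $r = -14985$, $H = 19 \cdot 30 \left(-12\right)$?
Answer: $8145$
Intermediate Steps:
$H = -6840$ ($H = 570 \left(-12\right) = -6840$)
$H - r = -6840 - -14985 = -6840 + 14985 = 8145$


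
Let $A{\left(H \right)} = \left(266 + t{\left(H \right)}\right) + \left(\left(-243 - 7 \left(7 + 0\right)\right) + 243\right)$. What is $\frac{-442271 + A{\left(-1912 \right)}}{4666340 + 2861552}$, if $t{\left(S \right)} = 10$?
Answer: $- \frac{110511}{1881973} \approx -0.058721$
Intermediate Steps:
$A{\left(H \right)} = 227$ ($A{\left(H \right)} = \left(266 + 10\right) + \left(\left(-243 - 7 \left(7 + 0\right)\right) + 243\right) = 276 + \left(\left(-243 - 49\right) + 243\right) = 276 + \left(-292 + 243\right) = 276 - 49 = 227$)
$\frac{-442271 + A{\left(-1912 \right)}}{4666340 + 2861552} = \frac{-442271 + 227}{4666340 + 2861552} = - \frac{442044}{7527892} = \left(-442044\right) \frac{1}{7527892} = - \frac{110511}{1881973}$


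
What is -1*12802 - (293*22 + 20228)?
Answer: -39476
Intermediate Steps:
-1*12802 - (293*22 + 20228) = -12802 - (6446 + 20228) = -12802 - 1*26674 = -12802 - 26674 = -39476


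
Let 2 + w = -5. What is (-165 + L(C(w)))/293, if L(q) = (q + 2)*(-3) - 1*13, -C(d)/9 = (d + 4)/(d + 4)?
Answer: -157/293 ≈ -0.53584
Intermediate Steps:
w = -7 (w = -2 - 5 = -7)
C(d) = -9 (C(d) = -9*(d + 4)/(d + 4) = -9*(4 + d)/(4 + d) = -9*1 = -9)
L(q) = -19 - 3*q (L(q) = (2 + q)*(-3) - 13 = (-6 - 3*q) - 13 = -19 - 3*q)
(-165 + L(C(w)))/293 = (-165 + (-19 - 3*(-9)))/293 = (-165 + (-19 + 27))*(1/293) = (-165 + 8)*(1/293) = -157*1/293 = -157/293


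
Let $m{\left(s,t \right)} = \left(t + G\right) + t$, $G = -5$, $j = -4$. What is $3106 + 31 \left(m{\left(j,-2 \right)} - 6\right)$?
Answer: $2641$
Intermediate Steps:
$m{\left(s,t \right)} = -5 + 2 t$ ($m{\left(s,t \right)} = \left(t - 5\right) + t = \left(-5 + t\right) + t = -5 + 2 t$)
$3106 + 31 \left(m{\left(j,-2 \right)} - 6\right) = 3106 + 31 \left(\left(-5 + 2 \left(-2\right)\right) - 6\right) = 3106 + 31 \left(\left(-5 - 4\right) - 6\right) = 3106 + 31 \left(-9 - 6\right) = 3106 + 31 \left(-15\right) = 3106 - 465 = 2641$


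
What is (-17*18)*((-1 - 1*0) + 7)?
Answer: -1836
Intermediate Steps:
(-17*18)*((-1 - 1*0) + 7) = -306*((-1 + 0) + 7) = -306*(-1 + 7) = -306*6 = -1836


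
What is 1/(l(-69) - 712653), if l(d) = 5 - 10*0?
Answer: -1/712648 ≈ -1.4032e-6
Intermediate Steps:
l(d) = 5 (l(d) = 5 + 0 = 5)
1/(l(-69) - 712653) = 1/(5 - 712653) = 1/(-712648) = -1/712648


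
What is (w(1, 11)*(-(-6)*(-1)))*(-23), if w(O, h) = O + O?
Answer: 276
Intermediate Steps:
w(O, h) = 2*O
(w(1, 11)*(-(-6)*(-1)))*(-23) = ((2*1)*(-(-6)*(-1)))*(-23) = (2*(-2*(-3)*(-1)))*(-23) = (2*(6*(-1)))*(-23) = (2*(-6))*(-23) = -12*(-23) = 276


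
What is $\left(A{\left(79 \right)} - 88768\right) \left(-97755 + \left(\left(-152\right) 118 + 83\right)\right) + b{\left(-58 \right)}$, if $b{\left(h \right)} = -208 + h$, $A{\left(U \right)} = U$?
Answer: $10253157646$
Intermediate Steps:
$\left(A{\left(79 \right)} - 88768\right) \left(-97755 + \left(\left(-152\right) 118 + 83\right)\right) + b{\left(-58 \right)} = \left(79 - 88768\right) \left(-97755 + \left(\left(-152\right) 118 + 83\right)\right) - 266 = - 88689 \left(-97755 + \left(-17936 + 83\right)\right) - 266 = - 88689 \left(-97755 - 17853\right) - 266 = \left(-88689\right) \left(-115608\right) - 266 = 10253157912 - 266 = 10253157646$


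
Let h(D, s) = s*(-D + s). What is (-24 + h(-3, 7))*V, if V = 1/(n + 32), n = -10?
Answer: 23/11 ≈ 2.0909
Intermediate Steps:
h(D, s) = s*(s - D)
V = 1/22 (V = 1/(-10 + 32) = 1/22 ≈ 0.045455)
(-24 + h(-3, 7))*V = (-24 + 7*(7 - 1*(-3)))*(1/22) = (-24 + 7*(7 + 3))*(1/22) = (-24 + 7*10)*(1/22) = (-24 + 70)*(1/22) = 46*(1/22) = 23/11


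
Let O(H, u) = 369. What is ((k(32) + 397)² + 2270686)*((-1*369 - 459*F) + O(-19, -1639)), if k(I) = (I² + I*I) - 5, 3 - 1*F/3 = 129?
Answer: 1426930069572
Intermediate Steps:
F = -378 (F = 9 - 3*129 = 9 - 387 = -378)
k(I) = -5 + 2*I² (k(I) = (I² + I²) - 5 = 2*I² - 5 = -5 + 2*I²)
((k(32) + 397)² + 2270686)*((-1*369 - 459*F) + O(-19, -1639)) = (((-5 + 2*32²) + 397)² + 2270686)*((-1*369 - 459*(-378)) + 369) = (((-5 + 2*1024) + 397)² + 2270686)*((-369 + 173502) + 369) = (((-5 + 2048) + 397)² + 2270686)*(173133 + 369) = ((2043 + 397)² + 2270686)*173502 = (2440² + 2270686)*173502 = (5953600 + 2270686)*173502 = 8224286*173502 = 1426930069572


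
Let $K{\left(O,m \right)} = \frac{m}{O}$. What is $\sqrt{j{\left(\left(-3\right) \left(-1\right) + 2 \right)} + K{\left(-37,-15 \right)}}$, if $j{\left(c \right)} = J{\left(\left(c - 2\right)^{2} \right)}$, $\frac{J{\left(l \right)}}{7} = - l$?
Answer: $\frac{2 i \sqrt{21423}}{37} \approx 7.9117 i$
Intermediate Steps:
$J{\left(l \right)} = - 7 l$ ($J{\left(l \right)} = 7 \left(- l\right) = - 7 l$)
$j{\left(c \right)} = - 7 \left(-2 + c\right)^{2}$ ($j{\left(c \right)} = - 7 \left(c - 2\right)^{2} = - 7 \left(-2 + c\right)^{2}$)
$\sqrt{j{\left(\left(-3\right) \left(-1\right) + 2 \right)} + K{\left(-37,-15 \right)}} = \sqrt{- 7 \left(-2 + \left(\left(-3\right) \left(-1\right) + 2\right)\right)^{2} - \frac{15}{-37}} = \sqrt{- 7 \left(-2 + \left(3 + 2\right)\right)^{2} - - \frac{15}{37}} = \sqrt{- 7 \left(-2 + 5\right)^{2} + \frac{15}{37}} = \sqrt{- 7 \cdot 3^{2} + \frac{15}{37}} = \sqrt{\left(-7\right) 9 + \frac{15}{37}} = \sqrt{-63 + \frac{15}{37}} = \sqrt{- \frac{2316}{37}} = \frac{2 i \sqrt{21423}}{37}$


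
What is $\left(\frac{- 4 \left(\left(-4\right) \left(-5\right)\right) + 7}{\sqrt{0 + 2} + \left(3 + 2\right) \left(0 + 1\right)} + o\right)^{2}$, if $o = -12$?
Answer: $\frac{421539}{529} - \frac{93586 \sqrt{2}}{529} \approx 546.67$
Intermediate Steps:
$\left(\frac{- 4 \left(\left(-4\right) \left(-5\right)\right) + 7}{\sqrt{0 + 2} + \left(3 + 2\right) \left(0 + 1\right)} + o\right)^{2} = \left(\frac{- 4 \left(\left(-4\right) \left(-5\right)\right) + 7}{\sqrt{0 + 2} + \left(3 + 2\right) \left(0 + 1\right)} - 12\right)^{2} = \left(\frac{\left(-4\right) 20 + 7}{\sqrt{2} + 5 \cdot 1} - 12\right)^{2} = \left(\frac{-80 + 7}{\sqrt{2} + 5} - 12\right)^{2} = \left(- \frac{73}{5 + \sqrt{2}} - 12\right)^{2} = \left(-12 - \frac{73}{5 + \sqrt{2}}\right)^{2}$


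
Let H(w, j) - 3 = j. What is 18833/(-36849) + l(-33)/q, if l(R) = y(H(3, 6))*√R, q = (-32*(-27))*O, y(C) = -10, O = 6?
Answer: -18833/36849 - 5*I*√33/2592 ≈ -0.51109 - 0.011081*I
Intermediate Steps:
H(w, j) = 3 + j
q = 5184 (q = -32*(-27)*6 = 864*6 = 5184)
l(R) = -10*√R
18833/(-36849) + l(-33)/q = 18833/(-36849) - 10*I*√33/5184 = 18833*(-1/36849) - 10*I*√33*(1/5184) = -18833/36849 - 10*I*√33*(1/5184) = -18833/36849 - 5*I*√33/2592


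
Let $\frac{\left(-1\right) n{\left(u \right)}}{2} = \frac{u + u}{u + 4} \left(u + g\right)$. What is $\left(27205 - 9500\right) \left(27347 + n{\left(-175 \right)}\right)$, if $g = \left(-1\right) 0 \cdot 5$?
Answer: $\frac{84963409085}{171} \approx 4.9686 \cdot 10^{8}$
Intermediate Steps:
$g = 0$ ($g = 0 \cdot 5 = 0$)
$n{\left(u \right)} = - \frac{4 u^{2}}{4 + u}$ ($n{\left(u \right)} = - 2 \frac{u + u}{u + 4} \left(u + 0\right) = - 2 \frac{2 u}{4 + u} u = - 2 \frac{2 u^{2}}{4 + u} = - \frac{4 u^{2}}{4 + u}$)
$\left(27205 - 9500\right) \left(27347 + n{\left(-175 \right)}\right) = \left(27205 - 9500\right) \left(27347 - \frac{4 \left(-175\right)^{2}}{4 - 175}\right) = 17705 \left(27347 - \frac{122500}{-171}\right) = 17705 \left(27347 - 122500 \left(- \frac{1}{171}\right)\right) = 17705 \left(27347 + \frac{122500}{171}\right) = 17705 \cdot \frac{4798837}{171} = \frac{84963409085}{171}$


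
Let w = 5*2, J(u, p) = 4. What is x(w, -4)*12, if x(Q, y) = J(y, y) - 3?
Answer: 12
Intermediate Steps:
w = 10
x(Q, y) = 1 (x(Q, y) = 4 - 3 = 1)
x(w, -4)*12 = 1*12 = 12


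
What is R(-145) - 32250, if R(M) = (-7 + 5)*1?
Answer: -32252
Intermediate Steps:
R(M) = -2 (R(M) = -2*1 = -2)
R(-145) - 32250 = -2 - 32250 = -32252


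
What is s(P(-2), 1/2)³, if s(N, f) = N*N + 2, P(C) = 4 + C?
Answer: 216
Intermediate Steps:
s(N, f) = 2 + N² (s(N, f) = N² + 2 = 2 + N²)
s(P(-2), 1/2)³ = (2 + (4 - 2)²)³ = (2 + 2²)³ = (2 + 4)³ = 6³ = 216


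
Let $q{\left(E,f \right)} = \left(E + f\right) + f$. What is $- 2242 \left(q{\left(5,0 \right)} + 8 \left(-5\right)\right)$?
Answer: $78470$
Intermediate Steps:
$q{\left(E,f \right)} = E + 2 f$
$- 2242 \left(q{\left(5,0 \right)} + 8 \left(-5\right)\right) = - 2242 \left(\left(5 + 2 \cdot 0\right) + 8 \left(-5\right)\right) = - 2242 \left(\left(5 + 0\right) - 40\right) = - 2242 \left(5 - 40\right) = \left(-2242\right) \left(-35\right) = 78470$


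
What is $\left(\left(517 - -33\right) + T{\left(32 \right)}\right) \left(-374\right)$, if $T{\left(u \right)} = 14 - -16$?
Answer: $-216920$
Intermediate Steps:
$T{\left(u \right)} = 30$ ($T{\left(u \right)} = 14 + 16 = 30$)
$\left(\left(517 - -33\right) + T{\left(32 \right)}\right) \left(-374\right) = \left(\left(517 - -33\right) + 30\right) \left(-374\right) = \left(\left(517 + 33\right) + 30\right) \left(-374\right) = \left(550 + 30\right) \left(-374\right) = 580 \left(-374\right) = -216920$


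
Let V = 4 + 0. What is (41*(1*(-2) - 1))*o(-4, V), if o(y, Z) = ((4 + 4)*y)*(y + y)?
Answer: -31488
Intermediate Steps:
V = 4
o(y, Z) = 16*y**2 (o(y, Z) = (8*y)*(2*y) = 16*y**2)
(41*(1*(-2) - 1))*o(-4, V) = (41*(1*(-2) - 1))*(16*(-4)**2) = (41*(-2 - 1))*(16*16) = (41*(-3))*256 = -123*256 = -31488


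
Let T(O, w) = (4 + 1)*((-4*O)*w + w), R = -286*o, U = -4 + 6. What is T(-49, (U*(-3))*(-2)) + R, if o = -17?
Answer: 16682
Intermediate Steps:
U = 2
R = 4862 (R = -286*(-17) = 4862)
T(O, w) = 5*w - 20*O*w (T(O, w) = 5*(-4*O*w + w) = 5*(w - 4*O*w) = 5*w - 20*O*w)
T(-49, (U*(-3))*(-2)) + R = 5*((2*(-3))*(-2))*(1 - 4*(-49)) + 4862 = 5*(-6*(-2))*(1 + 196) + 4862 = 5*12*197 + 4862 = 11820 + 4862 = 16682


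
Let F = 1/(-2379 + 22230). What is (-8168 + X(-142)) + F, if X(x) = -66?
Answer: -163453133/19851 ≈ -8234.0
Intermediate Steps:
F = 1/19851 ≈ 5.0375e-5
(-8168 + X(-142)) + F = (-8168 - 66) + 1/19851 = -8234 + 1/19851 = -163453133/19851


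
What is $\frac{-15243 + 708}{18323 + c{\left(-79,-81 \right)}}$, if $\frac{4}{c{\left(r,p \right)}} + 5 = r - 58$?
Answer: $- \frac{1031985}{1300931} \approx -0.79327$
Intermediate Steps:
$c{\left(r,p \right)} = \frac{4}{-63 + r}$ ($c{\left(r,p \right)} = \frac{4}{-5 + \left(r - 58\right)} = \frac{4}{-5 + \left(-58 + r\right)} = \frac{4}{-63 + r}$)
$\frac{-15243 + 708}{18323 + c{\left(-79,-81 \right)}} = \frac{-15243 + 708}{18323 + \frac{4}{-63 - 79}} = - \frac{14535}{18323 + \frac{4}{-142}} = - \frac{14535}{18323 + 4 \left(- \frac{1}{142}\right)} = - \frac{14535}{18323 - \frac{2}{71}} = - \frac{14535}{\frac{1300931}{71}} = \left(-14535\right) \frac{71}{1300931} = - \frac{1031985}{1300931}$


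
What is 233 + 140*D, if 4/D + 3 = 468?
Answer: 21781/93 ≈ 234.20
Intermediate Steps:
D = 4/465 (D = 4/(-3 + 468) = 4/465 ≈ 0.0086022)
233 + 140*D = 233 + 140*(4/465) = 233 + 112/93 = 21781/93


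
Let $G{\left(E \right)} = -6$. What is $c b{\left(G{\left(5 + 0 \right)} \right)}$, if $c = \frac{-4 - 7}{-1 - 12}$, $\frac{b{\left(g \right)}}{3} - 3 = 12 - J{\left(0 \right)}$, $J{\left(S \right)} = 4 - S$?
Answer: $\frac{363}{13} \approx 27.923$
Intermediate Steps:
$b{\left(g \right)} = 33$ ($b{\left(g \right)} = 9 + 3 \left(12 - \left(4 - 0\right)\right) = 9 + 3 \left(12 - \left(4 + 0\right)\right) = 9 + 3 \left(12 - 4\right) = 9 + 3 \cdot 8 = 9 + 24 = 33$)
$c = \frac{11}{13}$ ($c = - \frac{11}{-13} = \left(-11\right) \left(- \frac{1}{13}\right) = \frac{11}{13} \approx 0.84615$)
$c b{\left(G{\left(5 + 0 \right)} \right)} = \frac{11}{13} \cdot 33 = \frac{363}{13}$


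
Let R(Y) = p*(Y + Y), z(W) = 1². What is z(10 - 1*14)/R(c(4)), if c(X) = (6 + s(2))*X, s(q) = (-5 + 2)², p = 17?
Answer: 1/2040 ≈ 0.00049020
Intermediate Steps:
s(q) = 9 (s(q) = (-3)² = 9)
z(W) = 1
c(X) = 15*X (c(X) = (6 + 9)*X = 15*X)
R(Y) = 34*Y (R(Y) = 17*(Y + Y) = 17*(2*Y) = 34*Y)
z(10 - 1*14)/R(c(4)) = 1/(34*(15*4)) = 1/(34*60) = 1/2040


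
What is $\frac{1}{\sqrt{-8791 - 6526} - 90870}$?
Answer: $- \frac{90870}{8257372217} - \frac{17 i \sqrt{53}}{8257372217} \approx -1.1005 \cdot 10^{-5} - 1.4988 \cdot 10^{-8} i$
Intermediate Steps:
$\frac{1}{\sqrt{-8791 - 6526} - 90870} = \frac{1}{\sqrt{-15317} - 90870} = \frac{1}{17 i \sqrt{53} - 90870} = \frac{1}{-90870 + 17 i \sqrt{53}}$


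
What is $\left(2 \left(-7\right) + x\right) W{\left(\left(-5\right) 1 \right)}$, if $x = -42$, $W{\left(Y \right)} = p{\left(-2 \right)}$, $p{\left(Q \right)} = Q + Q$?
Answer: $224$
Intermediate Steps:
$p{\left(Q \right)} = 2 Q$
$W{\left(Y \right)} = -4$ ($W{\left(Y \right)} = 2 \left(-2\right) = -4$)
$\left(2 \left(-7\right) + x\right) W{\left(\left(-5\right) 1 \right)} = \left(2 \left(-7\right) - 42\right) \left(-4\right) = \left(-14 - 42\right) \left(-4\right) = \left(-56\right) \left(-4\right) = 224$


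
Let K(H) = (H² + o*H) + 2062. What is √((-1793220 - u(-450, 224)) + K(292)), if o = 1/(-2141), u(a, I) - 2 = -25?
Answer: I*√7819510290523/2141 ≈ 1306.1*I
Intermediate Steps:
u(a, I) = -23 (u(a, I) = 2 - 25 = -23)
o = -1/2141 ≈ -0.00046707
K(H) = 2062 + H² - H/2141 (K(H) = (H² - H/2141) + 2062 = 2062 + H² - H/2141)
√((-1793220 - u(-450, 224)) + K(292)) = √((-1793220 - 1*(-23)) + (2062 + 292² - 1/2141*292)) = √((-1793220 + 23) + (2062 + 85264 - 292/2141)) = √(-1793197 + 186964674/2141) = √(-3652270103/2141) = I*√7819510290523/2141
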